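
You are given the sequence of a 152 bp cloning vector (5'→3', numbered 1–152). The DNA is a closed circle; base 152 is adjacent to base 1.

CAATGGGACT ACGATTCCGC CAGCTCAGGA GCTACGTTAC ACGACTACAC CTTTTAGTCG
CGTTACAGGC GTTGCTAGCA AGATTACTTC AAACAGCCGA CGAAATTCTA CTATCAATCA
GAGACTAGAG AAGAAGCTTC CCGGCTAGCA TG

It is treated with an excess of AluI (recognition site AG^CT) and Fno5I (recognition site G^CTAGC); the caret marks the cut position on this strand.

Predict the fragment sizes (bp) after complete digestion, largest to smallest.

62, 43, 31, 8, 8 bp

AluI sites (AGCT) start at positions 22, 30, 135.
AluI cuts after base 2 of each site, so after positions 23, 31, 136.
Fno5I sites (GCTAGC) start at positions 74, 144.
Fno5I cuts after the first base of each site, so after positions 74, 144.
Combined cut positions: 23, 31, 74, 136, 144.
Circular molecule, 5 cuts → 5 fragments:
  24–31 → 8 bp
  32–74 → 43 bp
  75–136 → 62 bp
  137–144 → 8 bp
  145–152 then 1–23 → 8 + 23 = 31 bp
Sorted largest to smallest: 62, 43, 31, 8, 8 bp.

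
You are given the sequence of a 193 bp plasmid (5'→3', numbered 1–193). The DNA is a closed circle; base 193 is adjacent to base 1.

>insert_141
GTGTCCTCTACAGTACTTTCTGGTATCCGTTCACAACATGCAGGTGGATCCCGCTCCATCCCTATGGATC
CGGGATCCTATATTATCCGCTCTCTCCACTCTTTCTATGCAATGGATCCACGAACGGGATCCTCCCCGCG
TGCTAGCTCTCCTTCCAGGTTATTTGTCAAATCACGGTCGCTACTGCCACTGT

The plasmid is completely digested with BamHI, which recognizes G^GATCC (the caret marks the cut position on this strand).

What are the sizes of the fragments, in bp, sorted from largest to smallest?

BamHI sites (GGATCC) start at positions 46, 66, 73, 114, 127.
BamHI cuts after the first base of each site, so after positions 46, 66, 73, 114, 127.
Circular molecule, 5 cuts → 5 fragments:
  47–66 → 20 bp
  67–73 → 7 bp
  74–114 → 41 bp
  115–127 → 13 bp
  128–193 then 1–46 → 66 + 46 = 112 bp
Sorted largest to smallest: 112, 41, 20, 13, 7 bp.

112, 41, 20, 13, 7 bp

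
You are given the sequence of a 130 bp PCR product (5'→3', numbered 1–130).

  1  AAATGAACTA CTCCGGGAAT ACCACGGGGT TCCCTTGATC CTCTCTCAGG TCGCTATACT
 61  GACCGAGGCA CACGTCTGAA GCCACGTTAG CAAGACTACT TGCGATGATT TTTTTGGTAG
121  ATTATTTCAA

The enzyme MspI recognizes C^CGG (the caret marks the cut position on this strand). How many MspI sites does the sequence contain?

CCGG occurs starting at position 13.
MspI cuts at 1 site.

1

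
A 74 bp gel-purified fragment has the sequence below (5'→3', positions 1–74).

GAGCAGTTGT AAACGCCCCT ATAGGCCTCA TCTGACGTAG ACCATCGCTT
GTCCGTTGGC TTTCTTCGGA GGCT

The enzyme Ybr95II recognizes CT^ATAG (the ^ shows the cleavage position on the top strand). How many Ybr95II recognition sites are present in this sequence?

1

CTATAG occurs starting at position 19.
Ybr95II cuts at 1 site.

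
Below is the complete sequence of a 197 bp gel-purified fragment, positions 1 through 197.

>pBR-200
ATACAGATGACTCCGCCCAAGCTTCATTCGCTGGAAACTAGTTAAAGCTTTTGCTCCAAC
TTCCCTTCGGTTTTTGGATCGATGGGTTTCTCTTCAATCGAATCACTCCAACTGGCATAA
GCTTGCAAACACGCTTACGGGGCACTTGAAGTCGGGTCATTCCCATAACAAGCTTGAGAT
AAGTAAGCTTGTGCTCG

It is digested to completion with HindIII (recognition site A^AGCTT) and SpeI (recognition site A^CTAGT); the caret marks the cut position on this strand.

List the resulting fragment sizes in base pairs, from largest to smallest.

HindIII sites (AAGCTT) start at positions 19, 45, 119, 170, 185.
HindIII cuts after the first base of each site, so after positions 19, 45, 119, 170, 185.
The SpeI site (ACTAGT) starts at position 37.
SpeI cuts after the first base of each site, so after position 37.
Combined cut positions: 19, 37, 45, 119, 170, 185.
Linear molecule, 6 cuts → 7 fragments:
  1–19 → 19 bp
  20–37 → 18 bp
  38–45 → 8 bp
  46–119 → 74 bp
  120–170 → 51 bp
  171–185 → 15 bp
  186–197 → 12 bp
Sorted largest to smallest: 74, 51, 19, 18, 15, 12, 8 bp.

74, 51, 19, 18, 15, 12, 8 bp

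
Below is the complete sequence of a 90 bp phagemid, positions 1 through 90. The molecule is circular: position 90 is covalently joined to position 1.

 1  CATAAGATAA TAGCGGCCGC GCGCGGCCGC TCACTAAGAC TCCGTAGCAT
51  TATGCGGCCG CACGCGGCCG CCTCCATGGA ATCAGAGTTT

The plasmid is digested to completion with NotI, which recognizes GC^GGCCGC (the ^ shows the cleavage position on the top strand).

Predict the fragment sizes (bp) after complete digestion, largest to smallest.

39, 31, 10, 10 bp

NotI sites (GCGGCCGC) start at positions 13, 23, 54, 64.
NotI cuts after base 2 of each site, so after positions 14, 24, 55, 65.
Circular molecule, 4 cuts → 4 fragments:
  15–24 → 10 bp
  25–55 → 31 bp
  56–65 → 10 bp
  66–90 then 1–14 → 25 + 14 = 39 bp
Sorted largest to smallest: 39, 31, 10, 10 bp.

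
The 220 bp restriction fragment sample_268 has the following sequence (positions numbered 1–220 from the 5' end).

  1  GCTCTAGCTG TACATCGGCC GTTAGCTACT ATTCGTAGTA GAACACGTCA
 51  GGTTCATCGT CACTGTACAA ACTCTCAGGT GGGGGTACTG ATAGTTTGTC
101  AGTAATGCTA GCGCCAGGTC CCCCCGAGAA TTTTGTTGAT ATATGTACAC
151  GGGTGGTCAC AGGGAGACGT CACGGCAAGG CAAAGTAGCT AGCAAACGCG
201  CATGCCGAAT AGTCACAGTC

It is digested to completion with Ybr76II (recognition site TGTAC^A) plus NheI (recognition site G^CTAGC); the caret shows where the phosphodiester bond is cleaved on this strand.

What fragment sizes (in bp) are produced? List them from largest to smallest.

55, 41, 40, 39, 32, 13 bp

Ybr76II sites (TGTACA) start at positions 9, 64, 144.
Ybr76II cuts after base 5 of each site (before the last base), so after positions 13, 68, 148.
NheI sites (GCTAGC) start at positions 107, 188.
NheI cuts after the first base of each site, so after positions 107, 188.
Combined cut positions: 13, 68, 107, 148, 188.
Linear molecule, 5 cuts → 6 fragments:
  1–13 → 13 bp
  14–68 → 55 bp
  69–107 → 39 bp
  108–148 → 41 bp
  149–188 → 40 bp
  189–220 → 32 bp
Sorted largest to smallest: 55, 41, 40, 39, 32, 13 bp.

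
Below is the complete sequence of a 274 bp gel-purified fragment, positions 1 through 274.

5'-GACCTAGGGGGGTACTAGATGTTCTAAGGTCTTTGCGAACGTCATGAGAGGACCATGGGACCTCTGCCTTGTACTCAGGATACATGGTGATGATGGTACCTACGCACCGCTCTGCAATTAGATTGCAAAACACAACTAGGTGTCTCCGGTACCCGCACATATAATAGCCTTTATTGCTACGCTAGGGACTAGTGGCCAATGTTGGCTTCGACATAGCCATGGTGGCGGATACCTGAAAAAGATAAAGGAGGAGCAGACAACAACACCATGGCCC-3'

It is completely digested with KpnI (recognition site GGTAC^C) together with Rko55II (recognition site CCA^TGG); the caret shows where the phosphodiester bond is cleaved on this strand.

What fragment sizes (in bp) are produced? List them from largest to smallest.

KpnI sites (GGTACC) start at positions 95, 148.
KpnI cuts after base 5 of each site (before the last base), so after positions 99, 152.
Rko55II sites (CCATGG) start at positions 53, 217, 266.
Rko55II cuts after base 3 of each site, so after positions 55, 219, 268.
Combined cut positions: 55, 99, 152, 219, 268.
Linear molecule, 5 cuts → 6 fragments:
  1–55 → 55 bp
  56–99 → 44 bp
  100–152 → 53 bp
  153–219 → 67 bp
  220–268 → 49 bp
  269–274 → 6 bp
Sorted largest to smallest: 67, 55, 53, 49, 44, 6 bp.

67, 55, 53, 49, 44, 6 bp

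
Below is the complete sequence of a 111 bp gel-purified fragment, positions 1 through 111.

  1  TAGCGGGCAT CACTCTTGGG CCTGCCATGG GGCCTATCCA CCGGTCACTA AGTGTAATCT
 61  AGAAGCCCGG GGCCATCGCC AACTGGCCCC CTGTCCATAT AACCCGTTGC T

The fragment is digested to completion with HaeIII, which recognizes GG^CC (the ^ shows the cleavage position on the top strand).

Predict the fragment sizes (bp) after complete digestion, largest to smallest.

40, 25, 20, 14, 12 bp

HaeIII sites (GGCC) start at positions 19, 31, 71, 85.
HaeIII cuts after base 2 of each site, so after positions 20, 32, 72, 86.
Linear molecule, 4 cuts → 5 fragments:
  1–20 → 20 bp
  21–32 → 12 bp
  33–72 → 40 bp
  73–86 → 14 bp
  87–111 → 25 bp
Sorted largest to smallest: 40, 25, 20, 14, 12 bp.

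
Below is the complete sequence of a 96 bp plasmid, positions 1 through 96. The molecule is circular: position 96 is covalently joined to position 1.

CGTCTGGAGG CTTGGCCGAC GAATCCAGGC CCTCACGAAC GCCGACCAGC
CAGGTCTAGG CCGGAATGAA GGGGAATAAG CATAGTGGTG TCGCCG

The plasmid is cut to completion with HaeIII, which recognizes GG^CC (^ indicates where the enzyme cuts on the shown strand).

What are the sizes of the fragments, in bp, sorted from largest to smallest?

HaeIII sites (GGCC) start at positions 14, 28, 59.
HaeIII cuts after base 2 of each site, so after positions 15, 29, 60.
Circular molecule, 3 cuts → 3 fragments:
  16–29 → 14 bp
  30–60 → 31 bp
  61–96 then 1–15 → 36 + 15 = 51 bp
Sorted largest to smallest: 51, 31, 14 bp.

51, 31, 14 bp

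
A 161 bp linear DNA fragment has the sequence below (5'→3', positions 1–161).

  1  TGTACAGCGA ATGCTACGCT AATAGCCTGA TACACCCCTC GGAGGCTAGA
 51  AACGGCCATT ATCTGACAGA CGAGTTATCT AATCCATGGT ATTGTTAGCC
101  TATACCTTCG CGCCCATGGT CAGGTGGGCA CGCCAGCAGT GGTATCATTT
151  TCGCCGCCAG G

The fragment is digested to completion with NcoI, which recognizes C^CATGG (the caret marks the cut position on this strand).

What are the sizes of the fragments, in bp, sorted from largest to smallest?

84, 47, 30 bp

NcoI sites (CCATGG) start at positions 84, 114.
NcoI cuts after the first base of each site, so after positions 84, 114.
Linear molecule, 2 cuts → 3 fragments:
  1–84 → 84 bp
  85–114 → 30 bp
  115–161 → 47 bp
Sorted largest to smallest: 84, 47, 30 bp.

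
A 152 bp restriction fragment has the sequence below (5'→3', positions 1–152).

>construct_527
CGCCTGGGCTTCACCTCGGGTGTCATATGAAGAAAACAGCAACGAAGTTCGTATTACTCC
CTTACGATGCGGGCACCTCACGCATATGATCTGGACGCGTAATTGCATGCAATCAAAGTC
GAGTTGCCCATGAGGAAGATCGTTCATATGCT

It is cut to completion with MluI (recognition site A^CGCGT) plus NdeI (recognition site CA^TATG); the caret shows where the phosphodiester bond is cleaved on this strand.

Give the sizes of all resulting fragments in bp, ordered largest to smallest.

59, 51, 25, 11, 6 bp

The MluI site (ACGCGT) starts at position 95.
MluI cuts after the first base of each site, so after position 95.
NdeI sites (CATATG) start at positions 24, 83, 145.
NdeI cuts after base 2 of each site, so after positions 25, 84, 146.
Combined cut positions: 25, 84, 95, 146.
Linear molecule, 4 cuts → 5 fragments:
  1–25 → 25 bp
  26–84 → 59 bp
  85–95 → 11 bp
  96–146 → 51 bp
  147–152 → 6 bp
Sorted largest to smallest: 59, 51, 25, 11, 6 bp.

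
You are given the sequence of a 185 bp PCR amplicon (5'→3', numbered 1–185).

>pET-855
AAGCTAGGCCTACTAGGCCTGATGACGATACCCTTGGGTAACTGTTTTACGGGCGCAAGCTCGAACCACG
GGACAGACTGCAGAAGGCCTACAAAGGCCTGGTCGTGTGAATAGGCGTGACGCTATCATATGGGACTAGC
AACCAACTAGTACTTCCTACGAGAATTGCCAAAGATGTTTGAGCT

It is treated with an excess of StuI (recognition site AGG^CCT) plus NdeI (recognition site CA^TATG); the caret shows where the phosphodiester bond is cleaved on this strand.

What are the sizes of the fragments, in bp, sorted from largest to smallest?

StuI sites (AGGCCT) start at positions 6, 15, 85, 95.
StuI cuts after base 3 of each site, so after positions 8, 17, 87, 97.
The NdeI site (CATATG) starts at position 127.
NdeI cuts after base 2 of each site, so after position 128.
Combined cut positions: 8, 17, 87, 97, 128.
Linear molecule, 5 cuts → 6 fragments:
  1–8 → 8 bp
  9–17 → 9 bp
  18–87 → 70 bp
  88–97 → 10 bp
  98–128 → 31 bp
  129–185 → 57 bp
Sorted largest to smallest: 70, 57, 31, 10, 9, 8 bp.

70, 57, 31, 10, 9, 8 bp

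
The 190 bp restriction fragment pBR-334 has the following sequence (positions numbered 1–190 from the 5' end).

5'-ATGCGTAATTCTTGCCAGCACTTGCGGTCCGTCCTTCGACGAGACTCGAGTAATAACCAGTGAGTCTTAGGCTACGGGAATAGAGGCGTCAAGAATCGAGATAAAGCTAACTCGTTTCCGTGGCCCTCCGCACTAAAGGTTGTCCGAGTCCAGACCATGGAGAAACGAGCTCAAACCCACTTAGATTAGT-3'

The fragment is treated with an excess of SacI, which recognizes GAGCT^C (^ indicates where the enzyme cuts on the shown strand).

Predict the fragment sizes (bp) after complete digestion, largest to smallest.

171, 19 bp

The SacI site (GAGCTC) starts at position 167.
SacI cuts after base 5 of each site (before the last base), so after position 171.
Linear molecule, 1 cut → 2 fragments:
  1–171 → 171 bp
  172–190 → 19 bp
Sorted largest to smallest: 171, 19 bp.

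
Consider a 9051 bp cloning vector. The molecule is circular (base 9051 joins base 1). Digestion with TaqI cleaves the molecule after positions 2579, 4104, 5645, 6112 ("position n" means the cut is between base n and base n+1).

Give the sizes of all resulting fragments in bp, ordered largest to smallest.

5518, 1541, 1525, 467 bp

Circular molecule, 4 cuts → 4 fragments:
  4104 − 2579 = 1525 bp
  5645 − 4104 = 1541 bp
  6112 − 5645 = 467 bp
  wrap: 9051 − 6112 + 2579 = 5518 bp
Sorted largest to smallest: 5518, 1541, 1525, 467 bp.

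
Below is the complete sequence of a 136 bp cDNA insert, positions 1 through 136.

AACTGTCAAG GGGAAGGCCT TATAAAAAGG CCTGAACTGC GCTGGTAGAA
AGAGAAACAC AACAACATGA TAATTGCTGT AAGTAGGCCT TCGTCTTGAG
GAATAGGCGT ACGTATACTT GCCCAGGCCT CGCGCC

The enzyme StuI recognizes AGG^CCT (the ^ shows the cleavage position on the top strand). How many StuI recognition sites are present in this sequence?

4

AGGCCT occurs starting at positions 15, 28, 85, 125.
StuI cuts at 4 sites.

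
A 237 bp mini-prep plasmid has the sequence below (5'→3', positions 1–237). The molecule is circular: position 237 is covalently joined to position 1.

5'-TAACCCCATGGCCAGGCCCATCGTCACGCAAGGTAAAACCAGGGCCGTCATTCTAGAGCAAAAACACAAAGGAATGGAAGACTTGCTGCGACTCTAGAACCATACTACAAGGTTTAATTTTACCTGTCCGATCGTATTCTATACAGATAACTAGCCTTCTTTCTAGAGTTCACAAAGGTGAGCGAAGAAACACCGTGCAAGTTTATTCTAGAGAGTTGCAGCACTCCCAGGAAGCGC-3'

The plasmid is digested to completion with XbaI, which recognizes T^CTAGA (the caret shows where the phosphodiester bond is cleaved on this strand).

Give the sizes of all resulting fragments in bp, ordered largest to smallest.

XbaI sites (TCTAGA) start at positions 52, 93, 162, 207.
XbaI cuts after the first base of each site, so after positions 52, 93, 162, 207.
Circular molecule, 4 cuts → 4 fragments:
  53–93 → 41 bp
  94–162 → 69 bp
  163–207 → 45 bp
  208–237 then 1–52 → 30 + 52 = 82 bp
Sorted largest to smallest: 82, 69, 45, 41 bp.

82, 69, 45, 41 bp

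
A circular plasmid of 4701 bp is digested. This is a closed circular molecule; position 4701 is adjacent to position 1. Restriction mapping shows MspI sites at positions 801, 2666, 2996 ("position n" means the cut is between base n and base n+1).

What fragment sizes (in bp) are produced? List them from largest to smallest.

2506, 1865, 330 bp

Circular molecule, 3 cuts → 3 fragments:
  2666 − 801 = 1865 bp
  2996 − 2666 = 330 bp
  wrap: 4701 − 2996 + 801 = 2506 bp
Sorted largest to smallest: 2506, 1865, 330 bp.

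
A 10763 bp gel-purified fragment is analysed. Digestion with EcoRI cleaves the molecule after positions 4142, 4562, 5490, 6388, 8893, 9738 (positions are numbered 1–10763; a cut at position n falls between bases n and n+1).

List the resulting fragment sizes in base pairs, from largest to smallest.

4142, 2505, 1025, 928, 898, 845, 420 bp

Linear molecule, 6 cuts → 7 fragments:
  4142 − 0 = 4142 bp
  4562 − 4142 = 420 bp
  5490 − 4562 = 928 bp
  6388 − 5490 = 898 bp
  8893 − 6388 = 2505 bp
  9738 − 8893 = 845 bp
  10763 − 9738 = 1025 bp
Sorted largest to smallest: 4142, 2505, 1025, 928, 898, 845, 420 bp.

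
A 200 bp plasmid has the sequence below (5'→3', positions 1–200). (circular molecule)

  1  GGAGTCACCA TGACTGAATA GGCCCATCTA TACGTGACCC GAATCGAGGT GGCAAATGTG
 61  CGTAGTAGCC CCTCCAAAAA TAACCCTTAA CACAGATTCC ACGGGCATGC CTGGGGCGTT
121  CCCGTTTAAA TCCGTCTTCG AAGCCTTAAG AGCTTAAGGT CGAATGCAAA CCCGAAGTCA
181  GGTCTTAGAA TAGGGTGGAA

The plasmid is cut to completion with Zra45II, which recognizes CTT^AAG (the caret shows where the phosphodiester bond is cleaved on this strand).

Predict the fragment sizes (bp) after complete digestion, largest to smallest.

Zra45II sites (CTTAAG) start at positions 145, 153.
Zra45II cuts after base 3 of each site, so after positions 147, 155.
Circular molecule, 2 cuts → 2 fragments:
  148–155 → 8 bp
  156–200 then 1–147 → 45 + 147 = 192 bp
Sorted largest to smallest: 192, 8 bp.

192, 8 bp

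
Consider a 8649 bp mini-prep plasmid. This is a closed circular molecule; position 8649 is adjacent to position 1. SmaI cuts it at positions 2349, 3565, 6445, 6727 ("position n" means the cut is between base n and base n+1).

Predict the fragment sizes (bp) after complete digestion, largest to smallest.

4271, 2880, 1216, 282 bp

Circular molecule, 4 cuts → 4 fragments:
  3565 − 2349 = 1216 bp
  6445 − 3565 = 2880 bp
  6727 − 6445 = 282 bp
  wrap: 8649 − 6727 + 2349 = 4271 bp
Sorted largest to smallest: 4271, 2880, 1216, 282 bp.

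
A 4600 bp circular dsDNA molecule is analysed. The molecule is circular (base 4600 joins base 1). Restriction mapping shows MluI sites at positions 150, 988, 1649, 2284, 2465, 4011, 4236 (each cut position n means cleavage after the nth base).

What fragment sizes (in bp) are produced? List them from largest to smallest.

Circular molecule, 7 cuts → 7 fragments:
  988 − 150 = 838 bp
  1649 − 988 = 661 bp
  2284 − 1649 = 635 bp
  2465 − 2284 = 181 bp
  4011 − 2465 = 1546 bp
  4236 − 4011 = 225 bp
  wrap: 4600 − 4236 + 150 = 514 bp
Sorted largest to smallest: 1546, 838, 661, 635, 514, 225, 181 bp.

1546, 838, 661, 635, 514, 225, 181 bp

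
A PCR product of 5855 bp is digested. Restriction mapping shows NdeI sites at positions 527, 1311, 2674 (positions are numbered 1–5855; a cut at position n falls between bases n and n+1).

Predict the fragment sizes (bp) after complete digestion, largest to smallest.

Linear molecule, 3 cuts → 4 fragments:
  527 − 0 = 527 bp
  1311 − 527 = 784 bp
  2674 − 1311 = 1363 bp
  5855 − 2674 = 3181 bp
Sorted largest to smallest: 3181, 1363, 784, 527 bp.

3181, 1363, 784, 527 bp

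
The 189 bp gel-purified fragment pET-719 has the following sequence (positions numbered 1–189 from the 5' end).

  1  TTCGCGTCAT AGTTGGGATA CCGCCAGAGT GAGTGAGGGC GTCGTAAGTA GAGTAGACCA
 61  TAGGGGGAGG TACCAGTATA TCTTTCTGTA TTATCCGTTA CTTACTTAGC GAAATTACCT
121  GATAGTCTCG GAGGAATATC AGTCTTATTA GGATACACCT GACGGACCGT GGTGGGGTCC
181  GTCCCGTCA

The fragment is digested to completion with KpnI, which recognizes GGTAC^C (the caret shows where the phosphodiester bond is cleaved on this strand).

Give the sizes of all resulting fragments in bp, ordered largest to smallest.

116, 73 bp

The KpnI site (GGTACC) starts at position 69.
KpnI cuts after base 5 of each site (before the last base), so after position 73.
Linear molecule, 1 cut → 2 fragments:
  1–73 → 73 bp
  74–189 → 116 bp
Sorted largest to smallest: 116, 73 bp.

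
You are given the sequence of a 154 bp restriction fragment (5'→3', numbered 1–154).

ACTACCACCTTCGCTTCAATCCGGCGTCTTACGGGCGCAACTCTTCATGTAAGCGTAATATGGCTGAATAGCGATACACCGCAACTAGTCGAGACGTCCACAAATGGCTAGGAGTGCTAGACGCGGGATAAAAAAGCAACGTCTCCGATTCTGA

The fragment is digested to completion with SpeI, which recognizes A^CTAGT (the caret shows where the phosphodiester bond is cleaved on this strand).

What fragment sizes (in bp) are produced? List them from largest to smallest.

The SpeI site (ACTAGT) starts at position 84.
SpeI cuts after the first base of each site, so after position 84.
Linear molecule, 1 cut → 2 fragments:
  1–84 → 84 bp
  85–154 → 70 bp
Sorted largest to smallest: 84, 70 bp.

84, 70 bp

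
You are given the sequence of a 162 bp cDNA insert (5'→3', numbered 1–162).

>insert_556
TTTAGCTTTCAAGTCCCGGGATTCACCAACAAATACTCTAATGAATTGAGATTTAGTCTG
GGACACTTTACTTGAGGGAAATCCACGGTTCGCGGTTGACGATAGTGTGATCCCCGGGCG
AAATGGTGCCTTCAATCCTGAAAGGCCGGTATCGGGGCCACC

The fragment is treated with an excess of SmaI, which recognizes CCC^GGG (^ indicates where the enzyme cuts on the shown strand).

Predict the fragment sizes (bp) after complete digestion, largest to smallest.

SmaI sites (CCCGGG) start at positions 15, 113.
SmaI cuts after base 3 of each site, so after positions 17, 115.
Linear molecule, 2 cuts → 3 fragments:
  1–17 → 17 bp
  18–115 → 98 bp
  116–162 → 47 bp
Sorted largest to smallest: 98, 47, 17 bp.

98, 47, 17 bp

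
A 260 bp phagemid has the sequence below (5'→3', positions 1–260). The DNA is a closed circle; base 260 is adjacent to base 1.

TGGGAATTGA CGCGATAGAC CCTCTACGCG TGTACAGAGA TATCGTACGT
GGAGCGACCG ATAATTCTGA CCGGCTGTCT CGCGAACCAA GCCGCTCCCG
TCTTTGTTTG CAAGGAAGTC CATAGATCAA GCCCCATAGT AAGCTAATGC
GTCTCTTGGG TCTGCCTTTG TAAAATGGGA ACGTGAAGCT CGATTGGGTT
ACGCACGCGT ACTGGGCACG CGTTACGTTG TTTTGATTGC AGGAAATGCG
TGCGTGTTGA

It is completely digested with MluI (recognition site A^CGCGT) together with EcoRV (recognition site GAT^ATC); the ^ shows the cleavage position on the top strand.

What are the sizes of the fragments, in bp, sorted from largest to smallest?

164, 68, 15, 13 bp

MluI sites (ACGCGT) start at positions 26, 205, 218.
MluI cuts after the first base of each site, so after positions 26, 205, 218.
The EcoRV site (GATATC) starts at position 39.
EcoRV cuts after base 3 of each site, so after position 41.
Combined cut positions: 26, 41, 205, 218.
Circular molecule, 4 cuts → 4 fragments:
  27–41 → 15 bp
  42–205 → 164 bp
  206–218 → 13 bp
  219–260 then 1–26 → 42 + 26 = 68 bp
Sorted largest to smallest: 164, 68, 15, 13 bp.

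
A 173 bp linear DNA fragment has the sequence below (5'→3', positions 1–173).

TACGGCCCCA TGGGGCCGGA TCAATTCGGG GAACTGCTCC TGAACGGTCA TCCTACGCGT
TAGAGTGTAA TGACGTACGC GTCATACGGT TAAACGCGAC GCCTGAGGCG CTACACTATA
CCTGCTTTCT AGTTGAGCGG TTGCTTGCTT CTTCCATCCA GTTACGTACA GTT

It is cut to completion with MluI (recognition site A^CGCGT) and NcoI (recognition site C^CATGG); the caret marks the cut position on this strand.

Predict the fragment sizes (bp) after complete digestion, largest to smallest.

MluI sites (ACGCGT) start at positions 55, 77.
MluI cuts after the first base of each site, so after positions 55, 77.
The NcoI site (CCATGG) starts at position 8.
NcoI cuts after the first base of each site, so after position 8.
Combined cut positions: 8, 55, 77.
Linear molecule, 3 cuts → 4 fragments:
  1–8 → 8 bp
  9–55 → 47 bp
  56–77 → 22 bp
  78–173 → 96 bp
Sorted largest to smallest: 96, 47, 22, 8 bp.

96, 47, 22, 8 bp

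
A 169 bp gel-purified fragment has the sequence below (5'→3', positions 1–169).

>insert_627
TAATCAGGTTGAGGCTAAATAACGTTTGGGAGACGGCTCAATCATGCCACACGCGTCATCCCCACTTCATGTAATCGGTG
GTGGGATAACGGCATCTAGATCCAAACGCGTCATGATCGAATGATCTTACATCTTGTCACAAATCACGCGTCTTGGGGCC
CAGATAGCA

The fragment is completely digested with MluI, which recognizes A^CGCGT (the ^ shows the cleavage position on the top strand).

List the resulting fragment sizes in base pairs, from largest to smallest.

55, 51, 40, 23 bp

MluI sites (ACGCGT) start at positions 51, 106, 146.
MluI cuts after the first base of each site, so after positions 51, 106, 146.
Linear molecule, 3 cuts → 4 fragments:
  1–51 → 51 bp
  52–106 → 55 bp
  107–146 → 40 bp
  147–169 → 23 bp
Sorted largest to smallest: 55, 51, 40, 23 bp.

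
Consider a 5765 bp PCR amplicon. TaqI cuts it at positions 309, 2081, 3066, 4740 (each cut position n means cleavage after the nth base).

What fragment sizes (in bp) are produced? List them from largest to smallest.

1772, 1674, 1025, 985, 309 bp

Linear molecule, 4 cuts → 5 fragments:
  309 − 0 = 309 bp
  2081 − 309 = 1772 bp
  3066 − 2081 = 985 bp
  4740 − 3066 = 1674 bp
  5765 − 4740 = 1025 bp
Sorted largest to smallest: 1772, 1674, 1025, 985, 309 bp.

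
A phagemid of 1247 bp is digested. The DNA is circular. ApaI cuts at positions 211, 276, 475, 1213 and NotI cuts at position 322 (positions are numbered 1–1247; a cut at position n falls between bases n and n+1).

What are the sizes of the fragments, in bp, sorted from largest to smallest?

738, 245, 153, 65, 46 bp

Combined cut positions (sorted): 211, 276, 322, 475, 1213.
Circular molecule, 5 cuts → 5 fragments:
  276 − 211 = 65 bp
  322 − 276 = 46 bp
  475 − 322 = 153 bp
  1213 − 475 = 738 bp
  wrap: 1247 − 1213 + 211 = 245 bp
Sorted largest to smallest: 738, 245, 153, 65, 46 bp.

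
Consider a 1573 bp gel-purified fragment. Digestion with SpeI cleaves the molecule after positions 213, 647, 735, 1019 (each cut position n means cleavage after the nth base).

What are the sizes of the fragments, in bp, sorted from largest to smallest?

554, 434, 284, 213, 88 bp

Linear molecule, 4 cuts → 5 fragments:
  213 − 0 = 213 bp
  647 − 213 = 434 bp
  735 − 647 = 88 bp
  1019 − 735 = 284 bp
  1573 − 1019 = 554 bp
Sorted largest to smallest: 554, 434, 284, 213, 88 bp.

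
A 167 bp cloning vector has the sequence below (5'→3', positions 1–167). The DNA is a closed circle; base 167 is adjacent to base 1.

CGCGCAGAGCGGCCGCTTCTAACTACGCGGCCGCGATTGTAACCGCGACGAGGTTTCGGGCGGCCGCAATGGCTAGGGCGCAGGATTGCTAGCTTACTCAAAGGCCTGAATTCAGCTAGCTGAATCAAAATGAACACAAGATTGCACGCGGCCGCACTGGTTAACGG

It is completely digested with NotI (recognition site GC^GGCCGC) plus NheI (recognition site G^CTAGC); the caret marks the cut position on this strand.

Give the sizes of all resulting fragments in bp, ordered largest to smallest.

NotI sites (GCGGCCGC) start at positions 9, 27, 60, 148.
NotI cuts after base 2 of each site, so after positions 10, 28, 61, 149.
NheI sites (GCTAGC) start at positions 88, 115.
NheI cuts after the first base of each site, so after positions 88, 115.
Combined cut positions: 10, 28, 61, 88, 115, 149.
Circular molecule, 6 cuts → 6 fragments:
  11–28 → 18 bp
  29–61 → 33 bp
  62–88 → 27 bp
  89–115 → 27 bp
  116–149 → 34 bp
  150–167 then 1–10 → 18 + 10 = 28 bp
Sorted largest to smallest: 34, 33, 28, 27, 27, 18 bp.

34, 33, 28, 27, 27, 18 bp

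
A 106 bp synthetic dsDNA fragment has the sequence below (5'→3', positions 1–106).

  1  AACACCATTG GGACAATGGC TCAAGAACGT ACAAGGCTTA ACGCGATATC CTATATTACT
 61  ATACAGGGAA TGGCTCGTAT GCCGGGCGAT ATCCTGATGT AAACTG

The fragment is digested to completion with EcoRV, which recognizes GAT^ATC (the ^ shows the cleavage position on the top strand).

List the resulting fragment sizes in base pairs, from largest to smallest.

EcoRV sites (GATATC) start at positions 45, 88.
EcoRV cuts after base 3 of each site, so after positions 47, 90.
Linear molecule, 2 cuts → 3 fragments:
  1–47 → 47 bp
  48–90 → 43 bp
  91–106 → 16 bp
Sorted largest to smallest: 47, 43, 16 bp.

47, 43, 16 bp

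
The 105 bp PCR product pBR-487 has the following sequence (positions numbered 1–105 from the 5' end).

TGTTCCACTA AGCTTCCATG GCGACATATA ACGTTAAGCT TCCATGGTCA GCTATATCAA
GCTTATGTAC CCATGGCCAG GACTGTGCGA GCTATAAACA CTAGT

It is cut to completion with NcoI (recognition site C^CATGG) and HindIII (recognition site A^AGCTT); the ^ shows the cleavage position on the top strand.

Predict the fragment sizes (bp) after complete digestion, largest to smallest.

34, 20, 17, 12, 10, 6, 6 bp

NcoI sites (CCATGG) start at positions 16, 42, 71.
NcoI cuts after the first base of each site, so after positions 16, 42, 71.
HindIII sites (AAGCTT) start at positions 10, 36, 59.
HindIII cuts after the first base of each site, so after positions 10, 36, 59.
Combined cut positions: 10, 16, 36, 42, 59, 71.
Linear molecule, 6 cuts → 7 fragments:
  1–10 → 10 bp
  11–16 → 6 bp
  17–36 → 20 bp
  37–42 → 6 bp
  43–59 → 17 bp
  60–71 → 12 bp
  72–105 → 34 bp
Sorted largest to smallest: 34, 20, 17, 12, 10, 6, 6 bp.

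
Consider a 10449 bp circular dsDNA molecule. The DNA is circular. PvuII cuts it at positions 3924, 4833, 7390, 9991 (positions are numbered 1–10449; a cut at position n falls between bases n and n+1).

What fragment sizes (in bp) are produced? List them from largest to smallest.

Circular molecule, 4 cuts → 4 fragments:
  4833 − 3924 = 909 bp
  7390 − 4833 = 2557 bp
  9991 − 7390 = 2601 bp
  wrap: 10449 − 9991 + 3924 = 4382 bp
Sorted largest to smallest: 4382, 2601, 2557, 909 bp.

4382, 2601, 2557, 909 bp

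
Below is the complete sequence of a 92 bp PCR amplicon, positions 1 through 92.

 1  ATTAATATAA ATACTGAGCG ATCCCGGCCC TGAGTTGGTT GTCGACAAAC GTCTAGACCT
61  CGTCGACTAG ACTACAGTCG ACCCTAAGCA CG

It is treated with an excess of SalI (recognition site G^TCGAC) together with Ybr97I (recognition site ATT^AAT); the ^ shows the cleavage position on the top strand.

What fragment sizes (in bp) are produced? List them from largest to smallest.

38, 21, 15, 15, 3 bp

SalI sites (GTCGAC) start at positions 41, 62, 77.
SalI cuts after the first base of each site, so after positions 41, 62, 77.
The Ybr97I site (ATTAAT) starts at position 1.
Ybr97I cuts after base 3 of each site, so after position 3.
Combined cut positions: 3, 41, 62, 77.
Linear molecule, 4 cuts → 5 fragments:
  1–3 → 3 bp
  4–41 → 38 bp
  42–62 → 21 bp
  63–77 → 15 bp
  78–92 → 15 bp
Sorted largest to smallest: 38, 21, 15, 15, 3 bp.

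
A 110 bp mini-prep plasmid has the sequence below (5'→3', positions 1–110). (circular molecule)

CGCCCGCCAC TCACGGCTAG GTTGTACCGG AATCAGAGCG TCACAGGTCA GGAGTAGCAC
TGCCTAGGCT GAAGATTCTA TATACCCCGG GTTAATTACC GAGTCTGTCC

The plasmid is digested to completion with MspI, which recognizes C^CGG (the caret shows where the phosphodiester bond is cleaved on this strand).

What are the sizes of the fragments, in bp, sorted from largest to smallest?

60, 50 bp

MspI sites (CCGG) start at positions 27, 87.
MspI cuts after the first base of each site, so after positions 27, 87.
Circular molecule, 2 cuts → 2 fragments:
  28–87 → 60 bp
  88–110 then 1–27 → 23 + 27 = 50 bp
Sorted largest to smallest: 60, 50 bp.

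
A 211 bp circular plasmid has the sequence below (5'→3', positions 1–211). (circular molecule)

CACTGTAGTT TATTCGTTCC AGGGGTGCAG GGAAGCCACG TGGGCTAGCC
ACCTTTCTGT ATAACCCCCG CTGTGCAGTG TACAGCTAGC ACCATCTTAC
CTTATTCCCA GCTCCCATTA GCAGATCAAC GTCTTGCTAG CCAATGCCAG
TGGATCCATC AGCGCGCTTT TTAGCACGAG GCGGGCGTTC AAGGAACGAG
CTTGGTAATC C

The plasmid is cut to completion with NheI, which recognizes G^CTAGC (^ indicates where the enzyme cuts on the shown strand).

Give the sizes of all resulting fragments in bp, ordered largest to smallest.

NheI sites (GCTAGC) start at positions 44, 85, 136.
NheI cuts after the first base of each site, so after positions 44, 85, 136.
Circular molecule, 3 cuts → 3 fragments:
  45–85 → 41 bp
  86–136 → 51 bp
  137–211 then 1–44 → 75 + 44 = 119 bp
Sorted largest to smallest: 119, 51, 41 bp.

119, 51, 41 bp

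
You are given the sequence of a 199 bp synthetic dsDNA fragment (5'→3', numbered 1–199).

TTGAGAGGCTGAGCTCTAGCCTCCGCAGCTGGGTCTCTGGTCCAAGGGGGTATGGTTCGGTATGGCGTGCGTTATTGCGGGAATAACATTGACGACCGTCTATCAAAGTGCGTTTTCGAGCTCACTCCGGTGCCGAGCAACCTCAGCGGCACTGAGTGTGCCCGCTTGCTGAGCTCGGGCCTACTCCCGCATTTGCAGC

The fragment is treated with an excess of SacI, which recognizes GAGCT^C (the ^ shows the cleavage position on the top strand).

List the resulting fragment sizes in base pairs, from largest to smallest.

SacI sites (GAGCTC) start at positions 11, 118, 171.
SacI cuts after base 5 of each site (before the last base), so after positions 15, 122, 175.
Linear molecule, 3 cuts → 4 fragments:
  1–15 → 15 bp
  16–122 → 107 bp
  123–175 → 53 bp
  176–199 → 24 bp
Sorted largest to smallest: 107, 53, 24, 15 bp.

107, 53, 24, 15 bp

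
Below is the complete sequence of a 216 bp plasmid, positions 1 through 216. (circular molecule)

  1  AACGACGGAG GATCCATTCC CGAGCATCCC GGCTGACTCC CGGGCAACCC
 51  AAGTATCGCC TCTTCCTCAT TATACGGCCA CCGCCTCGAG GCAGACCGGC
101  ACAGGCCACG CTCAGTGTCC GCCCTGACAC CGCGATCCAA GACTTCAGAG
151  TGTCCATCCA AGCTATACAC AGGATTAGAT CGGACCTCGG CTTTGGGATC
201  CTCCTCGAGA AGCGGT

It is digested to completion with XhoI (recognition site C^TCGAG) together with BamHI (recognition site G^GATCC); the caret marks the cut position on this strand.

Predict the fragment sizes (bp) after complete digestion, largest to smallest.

XhoI sites (CTCGAG) start at positions 85, 204.
XhoI cuts after the first base of each site, so after positions 85, 204.
BamHI sites (GGATCC) start at positions 10, 196.
BamHI cuts after the first base of each site, so after positions 10, 196.
Combined cut positions: 10, 85, 196, 204.
Circular molecule, 4 cuts → 4 fragments:
  11–85 → 75 bp
  86–196 → 111 bp
  197–204 → 8 bp
  205–216 then 1–10 → 12 + 10 = 22 bp
Sorted largest to smallest: 111, 75, 22, 8 bp.

111, 75, 22, 8 bp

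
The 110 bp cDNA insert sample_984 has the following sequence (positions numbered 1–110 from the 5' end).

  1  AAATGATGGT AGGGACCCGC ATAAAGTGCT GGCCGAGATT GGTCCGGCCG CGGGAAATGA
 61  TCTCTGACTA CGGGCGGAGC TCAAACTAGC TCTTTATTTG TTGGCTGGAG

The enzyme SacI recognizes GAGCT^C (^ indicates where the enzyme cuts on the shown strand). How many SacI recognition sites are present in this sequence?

GAGCTC occurs starting at position 77.
SacI cuts at 1 site.

1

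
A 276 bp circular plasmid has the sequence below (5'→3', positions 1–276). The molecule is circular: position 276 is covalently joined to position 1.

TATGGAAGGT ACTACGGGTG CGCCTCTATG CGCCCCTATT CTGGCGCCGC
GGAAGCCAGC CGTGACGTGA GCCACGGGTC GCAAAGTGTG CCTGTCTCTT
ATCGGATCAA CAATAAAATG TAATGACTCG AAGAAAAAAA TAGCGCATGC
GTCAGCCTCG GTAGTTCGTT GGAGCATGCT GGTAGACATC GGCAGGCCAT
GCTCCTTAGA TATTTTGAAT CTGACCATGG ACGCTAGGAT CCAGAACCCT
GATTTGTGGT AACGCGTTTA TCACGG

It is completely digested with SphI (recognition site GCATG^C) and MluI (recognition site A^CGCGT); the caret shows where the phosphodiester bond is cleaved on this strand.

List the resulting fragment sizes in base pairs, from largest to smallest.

163, 84, 29 bp

SphI sites (GCATGC) start at positions 145, 174.
SphI cuts after base 5 of each site (before the last base), so after positions 149, 178.
The MluI site (ACGCGT) starts at position 262.
MluI cuts after the first base of each site, so after position 262.
Combined cut positions: 149, 178, 262.
Circular molecule, 3 cuts → 3 fragments:
  150–178 → 29 bp
  179–262 → 84 bp
  263–276 then 1–149 → 14 + 149 = 163 bp
Sorted largest to smallest: 163, 84, 29 bp.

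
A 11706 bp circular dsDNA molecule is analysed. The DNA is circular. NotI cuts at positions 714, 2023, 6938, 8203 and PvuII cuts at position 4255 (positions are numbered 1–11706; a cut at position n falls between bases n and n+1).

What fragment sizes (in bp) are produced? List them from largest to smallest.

4217, 2683, 2232, 1309, 1265 bp

Combined cut positions (sorted): 714, 2023, 4255, 6938, 8203.
Circular molecule, 5 cuts → 5 fragments:
  2023 − 714 = 1309 bp
  4255 − 2023 = 2232 bp
  6938 − 4255 = 2683 bp
  8203 − 6938 = 1265 bp
  wrap: 11706 − 8203 + 714 = 4217 bp
Sorted largest to smallest: 4217, 2683, 2232, 1309, 1265 bp.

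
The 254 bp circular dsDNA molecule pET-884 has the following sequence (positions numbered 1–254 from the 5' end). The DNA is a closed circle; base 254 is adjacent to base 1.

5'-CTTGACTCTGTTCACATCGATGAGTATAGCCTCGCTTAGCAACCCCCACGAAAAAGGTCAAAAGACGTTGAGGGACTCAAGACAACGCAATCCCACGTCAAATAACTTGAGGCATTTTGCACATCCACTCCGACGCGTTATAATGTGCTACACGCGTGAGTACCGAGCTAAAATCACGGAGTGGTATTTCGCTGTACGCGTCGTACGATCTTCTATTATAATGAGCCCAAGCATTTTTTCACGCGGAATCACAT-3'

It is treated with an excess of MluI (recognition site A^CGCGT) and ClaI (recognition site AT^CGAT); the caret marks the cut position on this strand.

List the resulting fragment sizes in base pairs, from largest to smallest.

116, 75, 44, 19 bp

MluI sites (ACGCGT) start at positions 133, 152, 196.
MluI cuts after the first base of each site, so after positions 133, 152, 196.
The ClaI site (ATCGAT) starts at position 16.
ClaI cuts after base 2 of each site, so after position 17.
Combined cut positions: 17, 133, 152, 196.
Circular molecule, 4 cuts → 4 fragments:
  18–133 → 116 bp
  134–152 → 19 bp
  153–196 → 44 bp
  197–254 then 1–17 → 58 + 17 = 75 bp
Sorted largest to smallest: 116, 75, 44, 19 bp.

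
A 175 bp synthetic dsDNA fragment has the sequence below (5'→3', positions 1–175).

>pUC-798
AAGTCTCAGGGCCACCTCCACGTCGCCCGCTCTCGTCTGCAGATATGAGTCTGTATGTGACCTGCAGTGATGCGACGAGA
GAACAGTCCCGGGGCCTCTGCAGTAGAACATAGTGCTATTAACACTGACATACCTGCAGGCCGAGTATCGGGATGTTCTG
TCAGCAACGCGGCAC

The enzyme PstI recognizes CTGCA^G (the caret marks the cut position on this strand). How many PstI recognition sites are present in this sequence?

4

CTGCAG occurs starting at positions 37, 62, 98, 134.
PstI cuts at 4 sites.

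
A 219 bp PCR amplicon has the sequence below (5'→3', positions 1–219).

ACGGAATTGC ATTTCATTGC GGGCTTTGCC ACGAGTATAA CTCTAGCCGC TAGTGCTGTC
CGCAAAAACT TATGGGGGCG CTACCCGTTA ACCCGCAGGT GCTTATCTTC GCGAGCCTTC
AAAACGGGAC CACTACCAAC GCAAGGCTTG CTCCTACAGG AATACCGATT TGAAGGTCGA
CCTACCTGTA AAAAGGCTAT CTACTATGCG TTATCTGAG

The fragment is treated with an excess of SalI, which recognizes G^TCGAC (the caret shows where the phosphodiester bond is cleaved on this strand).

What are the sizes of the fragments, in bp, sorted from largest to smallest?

176, 43 bp

The SalI site (GTCGAC) starts at position 176.
SalI cuts after the first base of each site, so after position 176.
Linear molecule, 1 cut → 2 fragments:
  1–176 → 176 bp
  177–219 → 43 bp
Sorted largest to smallest: 176, 43 bp.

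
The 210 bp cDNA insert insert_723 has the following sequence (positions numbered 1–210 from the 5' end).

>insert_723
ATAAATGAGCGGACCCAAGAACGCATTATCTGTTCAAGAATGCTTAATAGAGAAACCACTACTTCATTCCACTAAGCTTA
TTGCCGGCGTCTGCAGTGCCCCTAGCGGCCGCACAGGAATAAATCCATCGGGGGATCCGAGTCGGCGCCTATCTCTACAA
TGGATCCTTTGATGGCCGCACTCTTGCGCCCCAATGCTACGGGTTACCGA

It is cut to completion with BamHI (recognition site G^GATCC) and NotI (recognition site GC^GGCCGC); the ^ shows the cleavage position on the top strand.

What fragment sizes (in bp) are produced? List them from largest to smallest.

BamHI sites (GGATCC) start at positions 133, 162.
BamHI cuts after the first base of each site, so after positions 133, 162.
The NotI site (GCGGCCGC) starts at position 105.
NotI cuts after base 2 of each site, so after position 106.
Combined cut positions: 106, 133, 162.
Linear molecule, 3 cuts → 4 fragments:
  1–106 → 106 bp
  107–133 → 27 bp
  134–162 → 29 bp
  163–210 → 48 bp
Sorted largest to smallest: 106, 48, 29, 27 bp.

106, 48, 29, 27 bp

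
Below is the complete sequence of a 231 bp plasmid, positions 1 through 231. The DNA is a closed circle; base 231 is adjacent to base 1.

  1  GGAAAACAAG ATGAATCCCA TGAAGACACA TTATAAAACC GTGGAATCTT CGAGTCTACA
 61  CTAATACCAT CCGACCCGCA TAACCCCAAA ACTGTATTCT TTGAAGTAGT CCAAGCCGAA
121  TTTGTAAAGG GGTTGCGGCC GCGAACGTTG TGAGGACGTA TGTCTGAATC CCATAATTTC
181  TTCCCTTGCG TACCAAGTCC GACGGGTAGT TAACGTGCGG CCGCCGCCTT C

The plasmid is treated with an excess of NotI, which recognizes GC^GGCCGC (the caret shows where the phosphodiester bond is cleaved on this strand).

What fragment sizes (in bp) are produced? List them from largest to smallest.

NotI sites (GCGGCCGC) start at positions 135, 217.
NotI cuts after base 2 of each site, so after positions 136, 218.
Circular molecule, 2 cuts → 2 fragments:
  137–218 → 82 bp
  219–231 then 1–136 → 13 + 136 = 149 bp
Sorted largest to smallest: 149, 82 bp.

149, 82 bp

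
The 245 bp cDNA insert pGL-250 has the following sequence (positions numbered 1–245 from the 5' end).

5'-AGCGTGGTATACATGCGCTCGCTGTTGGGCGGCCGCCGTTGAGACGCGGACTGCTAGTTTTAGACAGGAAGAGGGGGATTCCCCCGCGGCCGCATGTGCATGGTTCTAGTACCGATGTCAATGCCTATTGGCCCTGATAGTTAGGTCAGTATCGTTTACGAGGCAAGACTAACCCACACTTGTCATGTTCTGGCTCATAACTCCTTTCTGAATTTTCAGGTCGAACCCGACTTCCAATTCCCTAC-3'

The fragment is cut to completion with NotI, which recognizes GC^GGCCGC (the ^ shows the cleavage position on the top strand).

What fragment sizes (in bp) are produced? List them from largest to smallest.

NotI sites (GCGGCCGC) start at positions 29, 86.
NotI cuts after base 2 of each site, so after positions 30, 87.
Linear molecule, 2 cuts → 3 fragments:
  1–30 → 30 bp
  31–87 → 57 bp
  88–245 → 158 bp
Sorted largest to smallest: 158, 57, 30 bp.

158, 57, 30 bp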